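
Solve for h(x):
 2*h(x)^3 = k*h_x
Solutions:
 h(x) = -sqrt(2)*sqrt(-k/(C1*k + 2*x))/2
 h(x) = sqrt(2)*sqrt(-k/(C1*k + 2*x))/2


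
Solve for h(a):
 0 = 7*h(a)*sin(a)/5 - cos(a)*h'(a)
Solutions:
 h(a) = C1/cos(a)^(7/5)


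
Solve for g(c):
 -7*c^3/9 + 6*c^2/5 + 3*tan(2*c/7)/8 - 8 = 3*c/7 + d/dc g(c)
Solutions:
 g(c) = C1 - 7*c^4/36 + 2*c^3/5 - 3*c^2/14 - 8*c - 21*log(cos(2*c/7))/16


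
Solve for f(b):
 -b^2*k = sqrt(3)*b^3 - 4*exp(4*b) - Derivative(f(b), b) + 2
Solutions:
 f(b) = C1 + sqrt(3)*b^4/4 + b^3*k/3 + 2*b - exp(4*b)


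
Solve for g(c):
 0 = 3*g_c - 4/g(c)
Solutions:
 g(c) = -sqrt(C1 + 24*c)/3
 g(c) = sqrt(C1 + 24*c)/3


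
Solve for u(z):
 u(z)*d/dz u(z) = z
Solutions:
 u(z) = -sqrt(C1 + z^2)
 u(z) = sqrt(C1 + z^2)


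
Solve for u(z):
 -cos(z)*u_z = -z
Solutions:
 u(z) = C1 + Integral(z/cos(z), z)


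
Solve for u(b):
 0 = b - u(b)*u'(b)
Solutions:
 u(b) = -sqrt(C1 + b^2)
 u(b) = sqrt(C1 + b^2)


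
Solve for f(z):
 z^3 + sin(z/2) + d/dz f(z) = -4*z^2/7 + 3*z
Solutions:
 f(z) = C1 - z^4/4 - 4*z^3/21 + 3*z^2/2 + 2*cos(z/2)


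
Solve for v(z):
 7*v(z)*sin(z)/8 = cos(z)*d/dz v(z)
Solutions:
 v(z) = C1/cos(z)^(7/8)


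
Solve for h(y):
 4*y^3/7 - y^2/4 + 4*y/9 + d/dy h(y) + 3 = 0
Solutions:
 h(y) = C1 - y^4/7 + y^3/12 - 2*y^2/9 - 3*y


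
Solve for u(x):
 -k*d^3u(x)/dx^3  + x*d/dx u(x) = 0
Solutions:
 u(x) = C1 + Integral(C2*airyai(x*(1/k)^(1/3)) + C3*airybi(x*(1/k)^(1/3)), x)


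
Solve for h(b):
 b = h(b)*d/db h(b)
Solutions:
 h(b) = -sqrt(C1 + b^2)
 h(b) = sqrt(C1 + b^2)


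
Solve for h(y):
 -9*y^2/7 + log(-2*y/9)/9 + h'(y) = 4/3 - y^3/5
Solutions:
 h(y) = C1 - y^4/20 + 3*y^3/7 - y*log(-y)/9 + y*(-log(2) + 2*log(3) + 13)/9


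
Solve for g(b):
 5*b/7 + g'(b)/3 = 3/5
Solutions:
 g(b) = C1 - 15*b^2/14 + 9*b/5


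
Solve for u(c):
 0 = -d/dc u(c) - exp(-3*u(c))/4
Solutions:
 u(c) = log(C1 - 3*c/4)/3
 u(c) = log((-1 - sqrt(3)*I)*(C1 - 3*c/4)^(1/3)/2)
 u(c) = log((-1 + sqrt(3)*I)*(C1 - 3*c/4)^(1/3)/2)


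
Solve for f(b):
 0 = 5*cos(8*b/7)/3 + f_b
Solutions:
 f(b) = C1 - 35*sin(8*b/7)/24


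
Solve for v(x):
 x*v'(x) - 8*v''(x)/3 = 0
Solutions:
 v(x) = C1 + C2*erfi(sqrt(3)*x/4)


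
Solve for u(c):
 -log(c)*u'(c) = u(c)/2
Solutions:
 u(c) = C1*exp(-li(c)/2)


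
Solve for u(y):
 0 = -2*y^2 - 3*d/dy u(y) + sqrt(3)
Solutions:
 u(y) = C1 - 2*y^3/9 + sqrt(3)*y/3


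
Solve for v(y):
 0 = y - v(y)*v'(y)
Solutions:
 v(y) = -sqrt(C1 + y^2)
 v(y) = sqrt(C1 + y^2)


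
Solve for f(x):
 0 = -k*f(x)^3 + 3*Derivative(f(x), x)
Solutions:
 f(x) = -sqrt(6)*sqrt(-1/(C1 + k*x))/2
 f(x) = sqrt(6)*sqrt(-1/(C1 + k*x))/2


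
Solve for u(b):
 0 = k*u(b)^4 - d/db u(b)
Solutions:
 u(b) = (-1/(C1 + 3*b*k))^(1/3)
 u(b) = (-1/(C1 + b*k))^(1/3)*(-3^(2/3) - 3*3^(1/6)*I)/6
 u(b) = (-1/(C1 + b*k))^(1/3)*(-3^(2/3) + 3*3^(1/6)*I)/6


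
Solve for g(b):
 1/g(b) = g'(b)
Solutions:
 g(b) = -sqrt(C1 + 2*b)
 g(b) = sqrt(C1 + 2*b)


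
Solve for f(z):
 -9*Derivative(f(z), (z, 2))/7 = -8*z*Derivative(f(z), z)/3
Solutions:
 f(z) = C1 + C2*erfi(2*sqrt(21)*z/9)


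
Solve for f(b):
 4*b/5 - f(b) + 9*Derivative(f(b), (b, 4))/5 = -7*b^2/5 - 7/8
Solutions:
 f(b) = C1*exp(-sqrt(3)*5^(1/4)*b/3) + C2*exp(sqrt(3)*5^(1/4)*b/3) + C3*sin(sqrt(3)*5^(1/4)*b/3) + C4*cos(sqrt(3)*5^(1/4)*b/3) + 7*b^2/5 + 4*b/5 + 7/8


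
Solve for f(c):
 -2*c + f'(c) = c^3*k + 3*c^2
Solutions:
 f(c) = C1 + c^4*k/4 + c^3 + c^2


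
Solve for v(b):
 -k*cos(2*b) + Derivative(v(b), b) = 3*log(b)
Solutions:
 v(b) = C1 + 3*b*log(b) - 3*b + k*sin(2*b)/2


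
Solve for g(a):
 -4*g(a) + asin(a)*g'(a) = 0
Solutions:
 g(a) = C1*exp(4*Integral(1/asin(a), a))


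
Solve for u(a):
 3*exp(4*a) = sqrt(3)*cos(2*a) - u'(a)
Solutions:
 u(a) = C1 - 3*exp(4*a)/4 + sqrt(3)*sin(2*a)/2


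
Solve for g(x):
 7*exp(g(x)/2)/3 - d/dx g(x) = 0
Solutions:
 g(x) = 2*log(-1/(C1 + 7*x)) + 2*log(6)


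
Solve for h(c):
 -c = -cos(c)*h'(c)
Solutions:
 h(c) = C1 + Integral(c/cos(c), c)


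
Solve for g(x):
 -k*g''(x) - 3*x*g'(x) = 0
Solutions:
 g(x) = C1 + C2*sqrt(k)*erf(sqrt(6)*x*sqrt(1/k)/2)


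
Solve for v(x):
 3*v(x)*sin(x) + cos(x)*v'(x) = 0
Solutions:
 v(x) = C1*cos(x)^3


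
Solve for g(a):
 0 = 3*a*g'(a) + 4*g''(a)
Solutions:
 g(a) = C1 + C2*erf(sqrt(6)*a/4)


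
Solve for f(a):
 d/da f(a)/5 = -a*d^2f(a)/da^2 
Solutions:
 f(a) = C1 + C2*a^(4/5)


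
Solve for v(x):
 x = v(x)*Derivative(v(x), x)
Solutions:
 v(x) = -sqrt(C1 + x^2)
 v(x) = sqrt(C1 + x^2)


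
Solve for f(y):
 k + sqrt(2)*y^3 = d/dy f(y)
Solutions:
 f(y) = C1 + k*y + sqrt(2)*y^4/4


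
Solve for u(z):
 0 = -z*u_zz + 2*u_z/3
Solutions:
 u(z) = C1 + C2*z^(5/3)


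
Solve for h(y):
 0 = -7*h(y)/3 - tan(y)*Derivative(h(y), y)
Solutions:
 h(y) = C1/sin(y)^(7/3)


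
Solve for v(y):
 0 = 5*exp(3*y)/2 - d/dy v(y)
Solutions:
 v(y) = C1 + 5*exp(3*y)/6


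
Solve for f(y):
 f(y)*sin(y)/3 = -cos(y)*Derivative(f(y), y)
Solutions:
 f(y) = C1*cos(y)^(1/3)


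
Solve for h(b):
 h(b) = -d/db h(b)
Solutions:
 h(b) = C1*exp(-b)


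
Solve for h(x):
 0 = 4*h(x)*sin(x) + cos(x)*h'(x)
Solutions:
 h(x) = C1*cos(x)^4


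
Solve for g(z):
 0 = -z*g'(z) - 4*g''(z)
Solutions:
 g(z) = C1 + C2*erf(sqrt(2)*z/4)


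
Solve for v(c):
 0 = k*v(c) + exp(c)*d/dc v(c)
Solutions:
 v(c) = C1*exp(k*exp(-c))


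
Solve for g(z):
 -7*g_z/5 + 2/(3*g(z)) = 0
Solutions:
 g(z) = -sqrt(C1 + 420*z)/21
 g(z) = sqrt(C1 + 420*z)/21


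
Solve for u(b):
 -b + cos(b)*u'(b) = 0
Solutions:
 u(b) = C1 + Integral(b/cos(b), b)


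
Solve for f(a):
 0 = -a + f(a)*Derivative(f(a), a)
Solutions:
 f(a) = -sqrt(C1 + a^2)
 f(a) = sqrt(C1 + a^2)


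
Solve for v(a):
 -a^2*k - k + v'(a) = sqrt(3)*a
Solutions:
 v(a) = C1 + a^3*k/3 + sqrt(3)*a^2/2 + a*k


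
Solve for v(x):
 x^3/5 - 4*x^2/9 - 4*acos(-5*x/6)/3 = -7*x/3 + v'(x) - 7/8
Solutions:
 v(x) = C1 + x^4/20 - 4*x^3/27 + 7*x^2/6 - 4*x*acos(-5*x/6)/3 + 7*x/8 - 4*sqrt(36 - 25*x^2)/15


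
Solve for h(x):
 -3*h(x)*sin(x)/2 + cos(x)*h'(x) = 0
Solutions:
 h(x) = C1/cos(x)^(3/2)


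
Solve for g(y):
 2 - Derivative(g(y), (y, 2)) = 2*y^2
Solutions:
 g(y) = C1 + C2*y - y^4/6 + y^2


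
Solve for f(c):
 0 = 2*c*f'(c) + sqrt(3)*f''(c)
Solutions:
 f(c) = C1 + C2*erf(3^(3/4)*c/3)


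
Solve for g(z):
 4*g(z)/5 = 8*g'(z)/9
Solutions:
 g(z) = C1*exp(9*z/10)


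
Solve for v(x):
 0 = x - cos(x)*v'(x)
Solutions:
 v(x) = C1 + Integral(x/cos(x), x)


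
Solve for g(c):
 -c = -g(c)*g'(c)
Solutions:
 g(c) = -sqrt(C1 + c^2)
 g(c) = sqrt(C1 + c^2)


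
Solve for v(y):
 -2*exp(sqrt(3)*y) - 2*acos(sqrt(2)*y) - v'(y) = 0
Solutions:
 v(y) = C1 - 2*y*acos(sqrt(2)*y) + sqrt(2)*sqrt(1 - 2*y^2) - 2*sqrt(3)*exp(sqrt(3)*y)/3


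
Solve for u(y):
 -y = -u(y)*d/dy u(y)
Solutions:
 u(y) = -sqrt(C1 + y^2)
 u(y) = sqrt(C1 + y^2)


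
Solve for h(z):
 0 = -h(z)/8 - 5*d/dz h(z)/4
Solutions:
 h(z) = C1*exp(-z/10)


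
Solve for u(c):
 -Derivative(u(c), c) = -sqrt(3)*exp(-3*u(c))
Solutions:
 u(c) = log(C1 + 3*sqrt(3)*c)/3
 u(c) = log((-3^(1/3) - 3^(5/6)*I)*(C1 + sqrt(3)*c)^(1/3)/2)
 u(c) = log((-3^(1/3) + 3^(5/6)*I)*(C1 + sqrt(3)*c)^(1/3)/2)


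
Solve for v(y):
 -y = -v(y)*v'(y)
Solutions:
 v(y) = -sqrt(C1 + y^2)
 v(y) = sqrt(C1 + y^2)


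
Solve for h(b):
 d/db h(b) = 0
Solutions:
 h(b) = C1


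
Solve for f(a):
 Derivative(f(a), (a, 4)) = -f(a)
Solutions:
 f(a) = (C1*sin(sqrt(2)*a/2) + C2*cos(sqrt(2)*a/2))*exp(-sqrt(2)*a/2) + (C3*sin(sqrt(2)*a/2) + C4*cos(sqrt(2)*a/2))*exp(sqrt(2)*a/2)


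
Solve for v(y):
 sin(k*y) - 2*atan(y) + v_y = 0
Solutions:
 v(y) = C1 + 2*y*atan(y) - Piecewise((-cos(k*y)/k, Ne(k, 0)), (0, True)) - log(y^2 + 1)


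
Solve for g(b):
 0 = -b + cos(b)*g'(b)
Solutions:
 g(b) = C1 + Integral(b/cos(b), b)


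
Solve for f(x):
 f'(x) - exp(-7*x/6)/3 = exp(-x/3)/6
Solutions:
 f(x) = C1 - exp(-x/3)/2 - 2*exp(-7*x/6)/7


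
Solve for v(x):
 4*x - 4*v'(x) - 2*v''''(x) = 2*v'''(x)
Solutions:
 v(x) = C1 + C2*exp(x*(-2 + (3*sqrt(87) + 28)^(-1/3) + (3*sqrt(87) + 28)^(1/3))/6)*sin(sqrt(3)*x*(-(3*sqrt(87) + 28)^(1/3) + (3*sqrt(87) + 28)^(-1/3))/6) + C3*exp(x*(-2 + (3*sqrt(87) + 28)^(-1/3) + (3*sqrt(87) + 28)^(1/3))/6)*cos(sqrt(3)*x*(-(3*sqrt(87) + 28)^(1/3) + (3*sqrt(87) + 28)^(-1/3))/6) + C4*exp(-x*((3*sqrt(87) + 28)^(-1/3) + 1 + (3*sqrt(87) + 28)^(1/3))/3) + x^2/2


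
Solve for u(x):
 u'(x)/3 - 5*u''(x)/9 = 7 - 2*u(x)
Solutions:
 u(x) = C1*exp(3*x*(1 - sqrt(41))/10) + C2*exp(3*x*(1 + sqrt(41))/10) + 7/2


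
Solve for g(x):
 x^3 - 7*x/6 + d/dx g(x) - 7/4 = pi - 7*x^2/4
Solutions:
 g(x) = C1 - x^4/4 - 7*x^3/12 + 7*x^2/12 + 7*x/4 + pi*x


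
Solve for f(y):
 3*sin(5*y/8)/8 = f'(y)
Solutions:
 f(y) = C1 - 3*cos(5*y/8)/5


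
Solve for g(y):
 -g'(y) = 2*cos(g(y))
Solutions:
 g(y) = pi - asin((C1 + exp(4*y))/(C1 - exp(4*y)))
 g(y) = asin((C1 + exp(4*y))/(C1 - exp(4*y)))


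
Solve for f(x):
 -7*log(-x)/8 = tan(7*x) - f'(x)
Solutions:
 f(x) = C1 + 7*x*log(-x)/8 - 7*x/8 - log(cos(7*x))/7


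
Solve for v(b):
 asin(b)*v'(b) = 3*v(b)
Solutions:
 v(b) = C1*exp(3*Integral(1/asin(b), b))


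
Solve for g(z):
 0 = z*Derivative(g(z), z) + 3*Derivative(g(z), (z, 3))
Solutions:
 g(z) = C1 + Integral(C2*airyai(-3^(2/3)*z/3) + C3*airybi(-3^(2/3)*z/3), z)


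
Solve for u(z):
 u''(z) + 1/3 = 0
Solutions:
 u(z) = C1 + C2*z - z^2/6


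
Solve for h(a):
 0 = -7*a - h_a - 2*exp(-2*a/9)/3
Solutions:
 h(a) = C1 - 7*a^2/2 + 3*exp(-2*a/9)


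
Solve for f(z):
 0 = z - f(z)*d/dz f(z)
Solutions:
 f(z) = -sqrt(C1 + z^2)
 f(z) = sqrt(C1 + z^2)


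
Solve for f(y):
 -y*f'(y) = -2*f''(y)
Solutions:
 f(y) = C1 + C2*erfi(y/2)


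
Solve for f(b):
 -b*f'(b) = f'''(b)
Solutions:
 f(b) = C1 + Integral(C2*airyai(-b) + C3*airybi(-b), b)


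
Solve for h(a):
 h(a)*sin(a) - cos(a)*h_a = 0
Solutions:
 h(a) = C1/cos(a)


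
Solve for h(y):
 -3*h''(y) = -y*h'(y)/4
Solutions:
 h(y) = C1 + C2*erfi(sqrt(6)*y/12)


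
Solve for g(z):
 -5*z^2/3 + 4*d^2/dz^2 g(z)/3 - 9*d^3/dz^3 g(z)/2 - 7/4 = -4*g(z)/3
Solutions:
 g(z) = C1*exp(z*(-2^(2/3)*(81*sqrt(59817) + 19811)^(1/3) - 32*2^(1/3)/(81*sqrt(59817) + 19811)^(1/3) + 16)/162)*sin(2^(1/3)*sqrt(3)*z*(-2^(1/3)*(81*sqrt(59817) + 19811)^(1/3) + 32/(81*sqrt(59817) + 19811)^(1/3))/162) + C2*exp(z*(-2^(2/3)*(81*sqrt(59817) + 19811)^(1/3) - 32*2^(1/3)/(81*sqrt(59817) + 19811)^(1/3) + 16)/162)*cos(2^(1/3)*sqrt(3)*z*(-2^(1/3)*(81*sqrt(59817) + 19811)^(1/3) + 32/(81*sqrt(59817) + 19811)^(1/3))/162) + C3*exp(z*(32*2^(1/3)/(81*sqrt(59817) + 19811)^(1/3) + 8 + 2^(2/3)*(81*sqrt(59817) + 19811)^(1/3))/81) + 5*z^2/4 - 19/16


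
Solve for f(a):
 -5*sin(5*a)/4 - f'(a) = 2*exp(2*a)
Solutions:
 f(a) = C1 - exp(2*a) + cos(5*a)/4


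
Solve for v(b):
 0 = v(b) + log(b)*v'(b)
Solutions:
 v(b) = C1*exp(-li(b))


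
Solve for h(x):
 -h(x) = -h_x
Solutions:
 h(x) = C1*exp(x)


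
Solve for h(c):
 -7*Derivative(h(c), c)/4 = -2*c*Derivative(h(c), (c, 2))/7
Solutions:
 h(c) = C1 + C2*c^(57/8)


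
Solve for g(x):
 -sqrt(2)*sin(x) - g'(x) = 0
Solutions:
 g(x) = C1 + sqrt(2)*cos(x)


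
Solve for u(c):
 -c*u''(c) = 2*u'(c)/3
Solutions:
 u(c) = C1 + C2*c^(1/3)


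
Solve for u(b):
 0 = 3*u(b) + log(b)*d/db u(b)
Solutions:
 u(b) = C1*exp(-3*li(b))


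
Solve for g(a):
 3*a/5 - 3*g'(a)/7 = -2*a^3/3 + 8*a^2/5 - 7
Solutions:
 g(a) = C1 + 7*a^4/18 - 56*a^3/45 + 7*a^2/10 + 49*a/3


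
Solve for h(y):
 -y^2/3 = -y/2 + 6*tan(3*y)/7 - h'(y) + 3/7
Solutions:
 h(y) = C1 + y^3/9 - y^2/4 + 3*y/7 - 2*log(cos(3*y))/7


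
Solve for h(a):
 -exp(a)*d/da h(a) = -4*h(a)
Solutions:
 h(a) = C1*exp(-4*exp(-a))


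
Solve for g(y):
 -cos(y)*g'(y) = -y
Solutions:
 g(y) = C1 + Integral(y/cos(y), y)


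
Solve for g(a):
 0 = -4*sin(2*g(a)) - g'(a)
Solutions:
 g(a) = pi - acos((-C1 - exp(16*a))/(C1 - exp(16*a)))/2
 g(a) = acos((-C1 - exp(16*a))/(C1 - exp(16*a)))/2


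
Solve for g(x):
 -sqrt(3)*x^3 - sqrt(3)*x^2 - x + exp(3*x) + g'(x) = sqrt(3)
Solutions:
 g(x) = C1 + sqrt(3)*x^4/4 + sqrt(3)*x^3/3 + x^2/2 + sqrt(3)*x - exp(3*x)/3


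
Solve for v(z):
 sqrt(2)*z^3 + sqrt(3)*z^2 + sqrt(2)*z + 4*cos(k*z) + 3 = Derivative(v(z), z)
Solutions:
 v(z) = C1 + sqrt(2)*z^4/4 + sqrt(3)*z^3/3 + sqrt(2)*z^2/2 + 3*z + 4*sin(k*z)/k


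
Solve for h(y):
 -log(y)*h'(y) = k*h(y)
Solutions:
 h(y) = C1*exp(-k*li(y))


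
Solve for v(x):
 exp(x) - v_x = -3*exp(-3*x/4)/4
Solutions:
 v(x) = C1 + exp(x) - 1/exp(x)^(3/4)


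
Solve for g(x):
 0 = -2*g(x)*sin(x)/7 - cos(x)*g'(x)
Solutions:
 g(x) = C1*cos(x)^(2/7)


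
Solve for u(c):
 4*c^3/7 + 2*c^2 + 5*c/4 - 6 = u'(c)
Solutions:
 u(c) = C1 + c^4/7 + 2*c^3/3 + 5*c^2/8 - 6*c


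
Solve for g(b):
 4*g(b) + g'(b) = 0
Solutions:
 g(b) = C1*exp(-4*b)


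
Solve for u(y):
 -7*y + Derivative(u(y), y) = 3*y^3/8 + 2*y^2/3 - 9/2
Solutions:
 u(y) = C1 + 3*y^4/32 + 2*y^3/9 + 7*y^2/2 - 9*y/2


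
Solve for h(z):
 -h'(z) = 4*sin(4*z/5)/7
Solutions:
 h(z) = C1 + 5*cos(4*z/5)/7


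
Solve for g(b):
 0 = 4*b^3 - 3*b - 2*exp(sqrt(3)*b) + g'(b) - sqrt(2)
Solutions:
 g(b) = C1 - b^4 + 3*b^2/2 + sqrt(2)*b + 2*sqrt(3)*exp(sqrt(3)*b)/3


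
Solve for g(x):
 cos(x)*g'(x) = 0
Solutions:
 g(x) = C1


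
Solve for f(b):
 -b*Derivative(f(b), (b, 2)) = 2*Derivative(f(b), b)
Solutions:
 f(b) = C1 + C2/b


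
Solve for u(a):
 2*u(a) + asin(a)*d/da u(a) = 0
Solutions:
 u(a) = C1*exp(-2*Integral(1/asin(a), a))


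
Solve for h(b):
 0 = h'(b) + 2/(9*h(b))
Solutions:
 h(b) = -sqrt(C1 - 4*b)/3
 h(b) = sqrt(C1 - 4*b)/3


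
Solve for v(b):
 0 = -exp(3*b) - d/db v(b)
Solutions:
 v(b) = C1 - exp(3*b)/3


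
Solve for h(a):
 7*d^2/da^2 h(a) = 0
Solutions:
 h(a) = C1 + C2*a


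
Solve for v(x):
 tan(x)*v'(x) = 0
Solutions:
 v(x) = C1


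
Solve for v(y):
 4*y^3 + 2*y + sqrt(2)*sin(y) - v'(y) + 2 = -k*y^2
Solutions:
 v(y) = C1 + k*y^3/3 + y^4 + y^2 + 2*y - sqrt(2)*cos(y)


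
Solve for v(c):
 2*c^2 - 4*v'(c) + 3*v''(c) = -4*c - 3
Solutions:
 v(c) = C1 + C2*exp(4*c/3) + c^3/6 + 7*c^2/8 + 33*c/16


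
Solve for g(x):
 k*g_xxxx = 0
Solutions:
 g(x) = C1 + C2*x + C3*x^2 + C4*x^3


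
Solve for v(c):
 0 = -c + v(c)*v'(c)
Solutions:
 v(c) = -sqrt(C1 + c^2)
 v(c) = sqrt(C1 + c^2)


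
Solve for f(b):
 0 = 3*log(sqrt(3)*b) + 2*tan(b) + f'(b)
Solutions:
 f(b) = C1 - 3*b*log(b) - 3*b*log(3)/2 + 3*b + 2*log(cos(b))


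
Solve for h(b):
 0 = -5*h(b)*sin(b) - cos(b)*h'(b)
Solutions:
 h(b) = C1*cos(b)^5


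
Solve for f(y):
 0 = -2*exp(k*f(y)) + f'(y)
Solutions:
 f(y) = Piecewise((log(-1/(C1*k + 2*k*y))/k, Ne(k, 0)), (nan, True))
 f(y) = Piecewise((C1 + 2*y, Eq(k, 0)), (nan, True))


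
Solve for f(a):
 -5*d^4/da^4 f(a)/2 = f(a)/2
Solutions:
 f(a) = (C1*sin(sqrt(2)*5^(3/4)*a/10) + C2*cos(sqrt(2)*5^(3/4)*a/10))*exp(-sqrt(2)*5^(3/4)*a/10) + (C3*sin(sqrt(2)*5^(3/4)*a/10) + C4*cos(sqrt(2)*5^(3/4)*a/10))*exp(sqrt(2)*5^(3/4)*a/10)


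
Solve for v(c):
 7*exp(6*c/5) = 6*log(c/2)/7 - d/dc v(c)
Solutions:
 v(c) = C1 + 6*c*log(c)/7 + 6*c*(-1 - log(2))/7 - 35*exp(6*c/5)/6


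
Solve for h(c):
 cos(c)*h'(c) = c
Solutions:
 h(c) = C1 + Integral(c/cos(c), c)


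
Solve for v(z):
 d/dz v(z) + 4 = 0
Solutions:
 v(z) = C1 - 4*z


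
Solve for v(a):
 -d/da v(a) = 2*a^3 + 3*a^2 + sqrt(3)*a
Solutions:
 v(a) = C1 - a^4/2 - a^3 - sqrt(3)*a^2/2


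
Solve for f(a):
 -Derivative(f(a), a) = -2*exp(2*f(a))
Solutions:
 f(a) = log(-sqrt(-1/(C1 + 2*a))) - log(2)/2
 f(a) = log(-1/(C1 + 2*a))/2 - log(2)/2


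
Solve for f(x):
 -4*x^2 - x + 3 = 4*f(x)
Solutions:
 f(x) = -x^2 - x/4 + 3/4


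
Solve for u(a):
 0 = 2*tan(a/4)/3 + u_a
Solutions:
 u(a) = C1 + 8*log(cos(a/4))/3


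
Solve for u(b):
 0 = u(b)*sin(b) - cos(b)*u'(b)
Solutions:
 u(b) = C1/cos(b)


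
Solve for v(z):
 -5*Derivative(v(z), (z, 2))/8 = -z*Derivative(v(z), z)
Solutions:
 v(z) = C1 + C2*erfi(2*sqrt(5)*z/5)


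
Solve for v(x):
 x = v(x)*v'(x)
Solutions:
 v(x) = -sqrt(C1 + x^2)
 v(x) = sqrt(C1 + x^2)


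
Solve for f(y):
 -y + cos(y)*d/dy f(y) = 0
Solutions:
 f(y) = C1 + Integral(y/cos(y), y)


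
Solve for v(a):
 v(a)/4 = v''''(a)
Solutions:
 v(a) = C1*exp(-sqrt(2)*a/2) + C2*exp(sqrt(2)*a/2) + C3*sin(sqrt(2)*a/2) + C4*cos(sqrt(2)*a/2)


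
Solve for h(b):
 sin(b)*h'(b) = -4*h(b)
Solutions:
 h(b) = C1*(cos(b)^2 + 2*cos(b) + 1)/(cos(b)^2 - 2*cos(b) + 1)


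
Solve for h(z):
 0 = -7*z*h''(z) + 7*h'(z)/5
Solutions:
 h(z) = C1 + C2*z^(6/5)


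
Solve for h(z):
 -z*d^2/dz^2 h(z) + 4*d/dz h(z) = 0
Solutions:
 h(z) = C1 + C2*z^5


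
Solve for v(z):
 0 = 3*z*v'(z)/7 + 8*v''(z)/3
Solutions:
 v(z) = C1 + C2*erf(3*sqrt(7)*z/28)


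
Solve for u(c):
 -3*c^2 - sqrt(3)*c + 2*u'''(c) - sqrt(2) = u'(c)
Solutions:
 u(c) = C1 + C2*exp(-sqrt(2)*c/2) + C3*exp(sqrt(2)*c/2) - c^3 - sqrt(3)*c^2/2 - 12*c - sqrt(2)*c


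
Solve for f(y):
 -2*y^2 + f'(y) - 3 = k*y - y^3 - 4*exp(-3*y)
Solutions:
 f(y) = C1 + k*y^2/2 - y^4/4 + 2*y^3/3 + 3*y + 4*exp(-3*y)/3


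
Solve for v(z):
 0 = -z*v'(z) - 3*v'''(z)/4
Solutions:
 v(z) = C1 + Integral(C2*airyai(-6^(2/3)*z/3) + C3*airybi(-6^(2/3)*z/3), z)


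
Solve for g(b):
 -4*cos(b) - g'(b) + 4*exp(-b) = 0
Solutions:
 g(b) = C1 - 4*sin(b) - 4*exp(-b)


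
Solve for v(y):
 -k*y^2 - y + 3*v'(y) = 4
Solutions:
 v(y) = C1 + k*y^3/9 + y^2/6 + 4*y/3


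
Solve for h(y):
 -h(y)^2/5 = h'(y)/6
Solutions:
 h(y) = 5/(C1 + 6*y)


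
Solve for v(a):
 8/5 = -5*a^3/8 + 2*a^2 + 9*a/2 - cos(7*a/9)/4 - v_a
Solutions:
 v(a) = C1 - 5*a^4/32 + 2*a^3/3 + 9*a^2/4 - 8*a/5 - 9*sin(7*a/9)/28


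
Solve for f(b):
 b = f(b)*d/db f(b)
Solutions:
 f(b) = -sqrt(C1 + b^2)
 f(b) = sqrt(C1 + b^2)


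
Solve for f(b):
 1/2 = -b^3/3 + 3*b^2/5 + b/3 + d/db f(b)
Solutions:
 f(b) = C1 + b^4/12 - b^3/5 - b^2/6 + b/2


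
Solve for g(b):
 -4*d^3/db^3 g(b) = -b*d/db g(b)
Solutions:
 g(b) = C1 + Integral(C2*airyai(2^(1/3)*b/2) + C3*airybi(2^(1/3)*b/2), b)


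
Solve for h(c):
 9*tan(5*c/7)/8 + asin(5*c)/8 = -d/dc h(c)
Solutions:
 h(c) = C1 - c*asin(5*c)/8 - sqrt(1 - 25*c^2)/40 + 63*log(cos(5*c/7))/40


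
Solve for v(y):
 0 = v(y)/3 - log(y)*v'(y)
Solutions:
 v(y) = C1*exp(li(y)/3)


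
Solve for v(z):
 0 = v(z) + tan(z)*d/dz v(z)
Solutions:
 v(z) = C1/sin(z)


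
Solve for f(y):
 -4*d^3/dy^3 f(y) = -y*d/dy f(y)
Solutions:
 f(y) = C1 + Integral(C2*airyai(2^(1/3)*y/2) + C3*airybi(2^(1/3)*y/2), y)


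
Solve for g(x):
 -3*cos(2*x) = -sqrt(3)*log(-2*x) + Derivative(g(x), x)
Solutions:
 g(x) = C1 + sqrt(3)*x*(log(-x) - 1) + sqrt(3)*x*log(2) - 3*sin(2*x)/2


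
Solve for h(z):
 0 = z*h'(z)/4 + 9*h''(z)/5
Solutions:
 h(z) = C1 + C2*erf(sqrt(10)*z/12)


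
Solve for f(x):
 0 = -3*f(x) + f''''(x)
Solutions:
 f(x) = C1*exp(-3^(1/4)*x) + C2*exp(3^(1/4)*x) + C3*sin(3^(1/4)*x) + C4*cos(3^(1/4)*x)


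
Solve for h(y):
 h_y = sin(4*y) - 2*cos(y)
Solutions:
 h(y) = C1 - 2*sin(y) - cos(4*y)/4


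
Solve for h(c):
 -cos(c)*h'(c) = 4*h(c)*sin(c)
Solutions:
 h(c) = C1*cos(c)^4


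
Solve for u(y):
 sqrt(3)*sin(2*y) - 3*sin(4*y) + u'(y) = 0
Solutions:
 u(y) = C1 + sqrt(3)*cos(2*y)/2 - 3*cos(4*y)/4


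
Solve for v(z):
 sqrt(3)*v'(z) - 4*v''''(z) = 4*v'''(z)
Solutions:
 v(z) = C1 + C2*exp(-z*(4/(-8 + sqrt(-64 + (8 - 27*sqrt(3))^2) + 27*sqrt(3))^(1/3) + 4 + (-8 + sqrt(-64 + (8 - 27*sqrt(3))^2) + 27*sqrt(3))^(1/3))/12)*sin(sqrt(3)*z*(-(-8 + sqrt(-64 + (8 - 27*sqrt(3))^2) + 27*sqrt(3))^(1/3) + 4/(-8 + sqrt(-64 + (8 - 27*sqrt(3))^2) + 27*sqrt(3))^(1/3))/12) + C3*exp(-z*(4/(-8 + sqrt(-64 + (8 - 27*sqrt(3))^2) + 27*sqrt(3))^(1/3) + 4 + (-8 + sqrt(-64 + (8 - 27*sqrt(3))^2) + 27*sqrt(3))^(1/3))/12)*cos(sqrt(3)*z*(-(-8 + sqrt(-64 + (8 - 27*sqrt(3))^2) + 27*sqrt(3))^(1/3) + 4/(-8 + sqrt(-64 + (8 - 27*sqrt(3))^2) + 27*sqrt(3))^(1/3))/12) + C4*exp(z*(-2 + 4/(-8 + sqrt(-64 + (8 - 27*sqrt(3))^2) + 27*sqrt(3))^(1/3) + (-8 + sqrt(-64 + (8 - 27*sqrt(3))^2) + 27*sqrt(3))^(1/3))/6)


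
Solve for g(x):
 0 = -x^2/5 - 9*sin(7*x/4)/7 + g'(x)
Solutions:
 g(x) = C1 + x^3/15 - 36*cos(7*x/4)/49


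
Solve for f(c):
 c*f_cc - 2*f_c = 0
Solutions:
 f(c) = C1 + C2*c^3


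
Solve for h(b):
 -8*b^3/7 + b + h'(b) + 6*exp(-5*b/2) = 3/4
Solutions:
 h(b) = C1 + 2*b^4/7 - b^2/2 + 3*b/4 + 12*exp(-5*b/2)/5


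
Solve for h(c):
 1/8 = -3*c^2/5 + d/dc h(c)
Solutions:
 h(c) = C1 + c^3/5 + c/8


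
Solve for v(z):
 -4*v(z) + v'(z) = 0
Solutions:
 v(z) = C1*exp(4*z)


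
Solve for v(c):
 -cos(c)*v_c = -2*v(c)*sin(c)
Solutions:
 v(c) = C1/cos(c)^2


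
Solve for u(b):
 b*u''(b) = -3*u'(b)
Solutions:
 u(b) = C1 + C2/b^2


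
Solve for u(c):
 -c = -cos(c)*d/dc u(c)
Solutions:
 u(c) = C1 + Integral(c/cos(c), c)


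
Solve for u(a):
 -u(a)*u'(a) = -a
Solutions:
 u(a) = -sqrt(C1 + a^2)
 u(a) = sqrt(C1 + a^2)


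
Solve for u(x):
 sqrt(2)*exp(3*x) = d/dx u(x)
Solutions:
 u(x) = C1 + sqrt(2)*exp(3*x)/3


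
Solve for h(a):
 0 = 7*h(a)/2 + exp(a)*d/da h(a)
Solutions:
 h(a) = C1*exp(7*exp(-a)/2)


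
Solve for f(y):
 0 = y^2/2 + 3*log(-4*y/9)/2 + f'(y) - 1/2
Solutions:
 f(y) = C1 - y^3/6 - 3*y*log(-y)/2 + y*(-3*log(2) + 2 + 3*log(3))


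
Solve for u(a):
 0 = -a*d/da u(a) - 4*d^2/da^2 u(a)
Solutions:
 u(a) = C1 + C2*erf(sqrt(2)*a/4)


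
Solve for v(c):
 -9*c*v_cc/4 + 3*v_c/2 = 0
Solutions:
 v(c) = C1 + C2*c^(5/3)


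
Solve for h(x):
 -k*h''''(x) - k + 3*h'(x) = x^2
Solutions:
 h(x) = C1 + C2*exp(3^(1/3)*x*(1/k)^(1/3)) + C3*exp(x*(-3^(1/3) + 3^(5/6)*I)*(1/k)^(1/3)/2) + C4*exp(-x*(3^(1/3) + 3^(5/6)*I)*(1/k)^(1/3)/2) + k*x/3 + x^3/9


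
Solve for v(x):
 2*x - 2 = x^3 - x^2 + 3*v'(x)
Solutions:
 v(x) = C1 - x^4/12 + x^3/9 + x^2/3 - 2*x/3


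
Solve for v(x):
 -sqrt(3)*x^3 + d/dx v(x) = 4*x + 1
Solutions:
 v(x) = C1 + sqrt(3)*x^4/4 + 2*x^2 + x


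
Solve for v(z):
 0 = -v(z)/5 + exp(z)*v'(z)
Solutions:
 v(z) = C1*exp(-exp(-z)/5)


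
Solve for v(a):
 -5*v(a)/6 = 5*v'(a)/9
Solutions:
 v(a) = C1*exp(-3*a/2)


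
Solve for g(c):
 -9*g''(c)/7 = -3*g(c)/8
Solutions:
 g(c) = C1*exp(-sqrt(42)*c/12) + C2*exp(sqrt(42)*c/12)


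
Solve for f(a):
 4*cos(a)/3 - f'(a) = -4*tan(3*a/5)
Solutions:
 f(a) = C1 - 20*log(cos(3*a/5))/3 + 4*sin(a)/3


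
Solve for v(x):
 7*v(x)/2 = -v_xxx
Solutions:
 v(x) = C3*exp(-2^(2/3)*7^(1/3)*x/2) + (C1*sin(2^(2/3)*sqrt(3)*7^(1/3)*x/4) + C2*cos(2^(2/3)*sqrt(3)*7^(1/3)*x/4))*exp(2^(2/3)*7^(1/3)*x/4)


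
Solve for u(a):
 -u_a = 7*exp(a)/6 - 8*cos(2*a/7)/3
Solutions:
 u(a) = C1 - 7*exp(a)/6 + 28*sin(2*a/7)/3


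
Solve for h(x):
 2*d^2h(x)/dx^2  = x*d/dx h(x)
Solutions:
 h(x) = C1 + C2*erfi(x/2)


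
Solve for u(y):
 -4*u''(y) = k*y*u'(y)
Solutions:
 u(y) = Piecewise((-sqrt(2)*sqrt(pi)*C1*erf(sqrt(2)*sqrt(k)*y/4)/sqrt(k) - C2, (k > 0) | (k < 0)), (-C1*y - C2, True))


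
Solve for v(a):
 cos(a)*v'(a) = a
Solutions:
 v(a) = C1 + Integral(a/cos(a), a)


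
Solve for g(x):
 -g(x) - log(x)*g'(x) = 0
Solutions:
 g(x) = C1*exp(-li(x))


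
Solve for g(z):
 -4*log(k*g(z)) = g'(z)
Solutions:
 li(k*g(z))/k = C1 - 4*z


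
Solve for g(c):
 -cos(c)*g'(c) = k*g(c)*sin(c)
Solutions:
 g(c) = C1*exp(k*log(cos(c)))


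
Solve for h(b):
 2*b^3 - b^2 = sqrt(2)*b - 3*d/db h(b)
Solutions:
 h(b) = C1 - b^4/6 + b^3/9 + sqrt(2)*b^2/6


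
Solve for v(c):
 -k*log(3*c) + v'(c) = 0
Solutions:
 v(c) = C1 + c*k*log(c) - c*k + c*k*log(3)


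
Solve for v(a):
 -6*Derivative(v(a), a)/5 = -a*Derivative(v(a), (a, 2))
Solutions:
 v(a) = C1 + C2*a^(11/5)


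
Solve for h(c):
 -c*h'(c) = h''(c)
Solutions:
 h(c) = C1 + C2*erf(sqrt(2)*c/2)


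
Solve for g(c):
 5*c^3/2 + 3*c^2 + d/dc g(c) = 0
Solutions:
 g(c) = C1 - 5*c^4/8 - c^3


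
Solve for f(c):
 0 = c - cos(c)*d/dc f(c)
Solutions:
 f(c) = C1 + Integral(c/cos(c), c)


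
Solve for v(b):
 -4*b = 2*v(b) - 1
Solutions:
 v(b) = 1/2 - 2*b


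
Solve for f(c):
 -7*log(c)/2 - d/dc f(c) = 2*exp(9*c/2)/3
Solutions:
 f(c) = C1 - 7*c*log(c)/2 + 7*c/2 - 4*exp(9*c/2)/27


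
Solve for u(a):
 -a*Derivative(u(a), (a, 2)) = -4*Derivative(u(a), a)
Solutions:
 u(a) = C1 + C2*a^5


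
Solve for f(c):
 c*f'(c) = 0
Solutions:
 f(c) = C1


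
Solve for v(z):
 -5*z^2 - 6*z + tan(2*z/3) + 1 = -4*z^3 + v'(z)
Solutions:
 v(z) = C1 + z^4 - 5*z^3/3 - 3*z^2 + z - 3*log(cos(2*z/3))/2


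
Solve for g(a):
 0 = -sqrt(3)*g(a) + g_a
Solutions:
 g(a) = C1*exp(sqrt(3)*a)


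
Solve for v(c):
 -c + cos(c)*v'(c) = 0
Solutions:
 v(c) = C1 + Integral(c/cos(c), c)


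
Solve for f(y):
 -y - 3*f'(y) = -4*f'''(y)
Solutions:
 f(y) = C1 + C2*exp(-sqrt(3)*y/2) + C3*exp(sqrt(3)*y/2) - y^2/6


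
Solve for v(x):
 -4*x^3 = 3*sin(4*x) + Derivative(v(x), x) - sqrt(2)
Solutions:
 v(x) = C1 - x^4 + sqrt(2)*x + 3*cos(4*x)/4


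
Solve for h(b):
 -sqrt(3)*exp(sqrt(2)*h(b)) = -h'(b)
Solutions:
 h(b) = sqrt(2)*(2*log(-1/(C1 + sqrt(3)*b)) - log(2))/4


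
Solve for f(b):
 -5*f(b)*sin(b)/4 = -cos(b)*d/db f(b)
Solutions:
 f(b) = C1/cos(b)^(5/4)


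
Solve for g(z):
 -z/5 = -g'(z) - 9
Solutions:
 g(z) = C1 + z^2/10 - 9*z


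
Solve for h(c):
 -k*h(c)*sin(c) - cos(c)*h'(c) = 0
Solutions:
 h(c) = C1*exp(k*log(cos(c)))


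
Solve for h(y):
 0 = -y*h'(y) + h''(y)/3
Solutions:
 h(y) = C1 + C2*erfi(sqrt(6)*y/2)


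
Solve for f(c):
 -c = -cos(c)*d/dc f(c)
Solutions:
 f(c) = C1 + Integral(c/cos(c), c)


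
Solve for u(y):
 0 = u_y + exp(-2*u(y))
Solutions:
 u(y) = log(-sqrt(C1 - 2*y))
 u(y) = log(C1 - 2*y)/2


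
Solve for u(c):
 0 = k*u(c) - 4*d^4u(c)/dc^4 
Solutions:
 u(c) = C1*exp(-sqrt(2)*c*k^(1/4)/2) + C2*exp(sqrt(2)*c*k^(1/4)/2) + C3*exp(-sqrt(2)*I*c*k^(1/4)/2) + C4*exp(sqrt(2)*I*c*k^(1/4)/2)


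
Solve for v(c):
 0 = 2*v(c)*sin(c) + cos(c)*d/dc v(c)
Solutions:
 v(c) = C1*cos(c)^2


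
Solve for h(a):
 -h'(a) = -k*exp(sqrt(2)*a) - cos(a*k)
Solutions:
 h(a) = C1 + sqrt(2)*k*exp(sqrt(2)*a)/2 + sin(a*k)/k


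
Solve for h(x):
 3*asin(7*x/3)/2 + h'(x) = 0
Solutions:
 h(x) = C1 - 3*x*asin(7*x/3)/2 - 3*sqrt(9 - 49*x^2)/14


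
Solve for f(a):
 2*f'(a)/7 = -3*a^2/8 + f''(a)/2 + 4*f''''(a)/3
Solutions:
 f(a) = C1 + C2*exp(a*(-98^(1/3)*(24 + sqrt(674))^(1/3) + 7*28^(1/3)/(24 + sqrt(674))^(1/3))/56)*sin(sqrt(3)*a*(7*28^(1/3)/(24 + sqrt(674))^(1/3) + 98^(1/3)*(24 + sqrt(674))^(1/3))/56) + C3*exp(a*(-98^(1/3)*(24 + sqrt(674))^(1/3) + 7*28^(1/3)/(24 + sqrt(674))^(1/3))/56)*cos(sqrt(3)*a*(7*28^(1/3)/(24 + sqrt(674))^(1/3) + 98^(1/3)*(24 + sqrt(674))^(1/3))/56) + C4*exp(-a*(-98^(1/3)*(24 + sqrt(674))^(1/3) + 7*28^(1/3)/(24 + sqrt(674))^(1/3))/28) - 7*a^3/16 - 147*a^2/64 - 1029*a/128


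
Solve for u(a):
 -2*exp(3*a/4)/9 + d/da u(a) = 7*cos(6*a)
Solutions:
 u(a) = C1 + 8*exp(3*a/4)/27 + 7*sin(6*a)/6


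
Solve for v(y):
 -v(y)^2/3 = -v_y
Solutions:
 v(y) = -3/(C1 + y)


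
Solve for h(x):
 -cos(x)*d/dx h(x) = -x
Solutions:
 h(x) = C1 + Integral(x/cos(x), x)


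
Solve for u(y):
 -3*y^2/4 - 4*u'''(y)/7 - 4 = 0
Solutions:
 u(y) = C1 + C2*y + C3*y^2 - 7*y^5/320 - 7*y^3/6


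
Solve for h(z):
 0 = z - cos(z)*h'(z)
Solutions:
 h(z) = C1 + Integral(z/cos(z), z)


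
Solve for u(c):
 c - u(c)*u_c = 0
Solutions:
 u(c) = -sqrt(C1 + c^2)
 u(c) = sqrt(C1 + c^2)


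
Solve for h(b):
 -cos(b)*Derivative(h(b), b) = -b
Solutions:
 h(b) = C1 + Integral(b/cos(b), b)


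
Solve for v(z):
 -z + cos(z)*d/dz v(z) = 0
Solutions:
 v(z) = C1 + Integral(z/cos(z), z)


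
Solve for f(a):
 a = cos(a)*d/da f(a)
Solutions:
 f(a) = C1 + Integral(a/cos(a), a)


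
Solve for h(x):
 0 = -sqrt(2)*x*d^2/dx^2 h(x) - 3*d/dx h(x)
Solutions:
 h(x) = C1 + C2*x^(1 - 3*sqrt(2)/2)


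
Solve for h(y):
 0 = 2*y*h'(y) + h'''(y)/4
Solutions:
 h(y) = C1 + Integral(C2*airyai(-2*y) + C3*airybi(-2*y), y)


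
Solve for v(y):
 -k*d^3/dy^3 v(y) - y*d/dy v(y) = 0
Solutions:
 v(y) = C1 + Integral(C2*airyai(y*(-1/k)^(1/3)) + C3*airybi(y*(-1/k)^(1/3)), y)


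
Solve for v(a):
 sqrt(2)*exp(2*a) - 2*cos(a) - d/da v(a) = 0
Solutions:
 v(a) = C1 + sqrt(2)*exp(2*a)/2 - 2*sin(a)


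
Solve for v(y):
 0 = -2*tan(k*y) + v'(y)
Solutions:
 v(y) = C1 + 2*Piecewise((-log(cos(k*y))/k, Ne(k, 0)), (0, True))


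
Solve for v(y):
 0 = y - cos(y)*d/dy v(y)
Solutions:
 v(y) = C1 + Integral(y/cos(y), y)


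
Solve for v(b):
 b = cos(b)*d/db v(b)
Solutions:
 v(b) = C1 + Integral(b/cos(b), b)


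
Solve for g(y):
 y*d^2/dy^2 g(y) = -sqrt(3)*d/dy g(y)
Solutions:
 g(y) = C1 + C2*y^(1 - sqrt(3))


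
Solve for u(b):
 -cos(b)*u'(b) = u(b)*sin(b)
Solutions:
 u(b) = C1*cos(b)


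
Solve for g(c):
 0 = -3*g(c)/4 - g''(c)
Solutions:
 g(c) = C1*sin(sqrt(3)*c/2) + C2*cos(sqrt(3)*c/2)


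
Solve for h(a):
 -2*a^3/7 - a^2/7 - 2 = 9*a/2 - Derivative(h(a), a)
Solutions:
 h(a) = C1 + a^4/14 + a^3/21 + 9*a^2/4 + 2*a


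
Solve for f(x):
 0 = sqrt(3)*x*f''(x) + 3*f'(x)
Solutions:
 f(x) = C1 + C2*x^(1 - sqrt(3))


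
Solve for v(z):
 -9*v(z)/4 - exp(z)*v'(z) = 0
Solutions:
 v(z) = C1*exp(9*exp(-z)/4)


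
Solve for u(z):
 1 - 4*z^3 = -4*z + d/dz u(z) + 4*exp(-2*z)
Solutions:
 u(z) = C1 - z^4 + 2*z^2 + z + 2*exp(-2*z)


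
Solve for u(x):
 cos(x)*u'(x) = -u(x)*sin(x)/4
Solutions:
 u(x) = C1*cos(x)^(1/4)


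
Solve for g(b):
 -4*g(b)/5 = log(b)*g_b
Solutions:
 g(b) = C1*exp(-4*li(b)/5)


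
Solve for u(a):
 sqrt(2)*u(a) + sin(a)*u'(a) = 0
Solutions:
 u(a) = C1*(cos(a) + 1)^(sqrt(2)/2)/(cos(a) - 1)^(sqrt(2)/2)


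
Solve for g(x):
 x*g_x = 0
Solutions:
 g(x) = C1


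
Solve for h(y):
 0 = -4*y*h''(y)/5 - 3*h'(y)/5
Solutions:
 h(y) = C1 + C2*y^(1/4)


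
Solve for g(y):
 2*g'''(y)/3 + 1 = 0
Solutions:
 g(y) = C1 + C2*y + C3*y^2 - y^3/4


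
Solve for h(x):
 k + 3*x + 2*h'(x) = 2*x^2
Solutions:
 h(x) = C1 - k*x/2 + x^3/3 - 3*x^2/4


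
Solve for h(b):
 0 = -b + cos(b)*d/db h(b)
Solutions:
 h(b) = C1 + Integral(b/cos(b), b)


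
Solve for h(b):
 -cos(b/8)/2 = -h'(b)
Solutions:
 h(b) = C1 + 4*sin(b/8)


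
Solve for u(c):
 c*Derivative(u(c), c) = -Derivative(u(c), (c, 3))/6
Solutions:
 u(c) = C1 + Integral(C2*airyai(-6^(1/3)*c) + C3*airybi(-6^(1/3)*c), c)


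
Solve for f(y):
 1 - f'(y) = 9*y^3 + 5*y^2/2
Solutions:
 f(y) = C1 - 9*y^4/4 - 5*y^3/6 + y


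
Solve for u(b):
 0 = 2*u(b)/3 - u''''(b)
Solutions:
 u(b) = C1*exp(-2^(1/4)*3^(3/4)*b/3) + C2*exp(2^(1/4)*3^(3/4)*b/3) + C3*sin(2^(1/4)*3^(3/4)*b/3) + C4*cos(2^(1/4)*3^(3/4)*b/3)


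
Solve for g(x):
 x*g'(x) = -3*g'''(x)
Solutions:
 g(x) = C1 + Integral(C2*airyai(-3^(2/3)*x/3) + C3*airybi(-3^(2/3)*x/3), x)


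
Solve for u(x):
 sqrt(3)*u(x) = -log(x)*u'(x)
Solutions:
 u(x) = C1*exp(-sqrt(3)*li(x))


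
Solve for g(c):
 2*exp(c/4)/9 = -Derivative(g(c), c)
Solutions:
 g(c) = C1 - 8*exp(c/4)/9


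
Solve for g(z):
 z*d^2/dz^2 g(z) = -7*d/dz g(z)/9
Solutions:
 g(z) = C1 + C2*z^(2/9)


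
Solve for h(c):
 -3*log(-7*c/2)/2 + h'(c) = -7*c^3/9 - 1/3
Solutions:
 h(c) = C1 - 7*c^4/36 + 3*c*log(-c)/2 + c*(-11 - 9*log(2) + 9*log(7))/6


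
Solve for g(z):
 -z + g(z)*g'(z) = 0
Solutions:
 g(z) = -sqrt(C1 + z^2)
 g(z) = sqrt(C1 + z^2)


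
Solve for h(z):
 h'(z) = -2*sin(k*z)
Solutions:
 h(z) = C1 + 2*cos(k*z)/k


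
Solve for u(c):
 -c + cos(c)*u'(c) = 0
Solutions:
 u(c) = C1 + Integral(c/cos(c), c)


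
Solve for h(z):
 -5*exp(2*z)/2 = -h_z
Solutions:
 h(z) = C1 + 5*exp(2*z)/4


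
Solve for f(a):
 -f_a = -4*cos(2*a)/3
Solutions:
 f(a) = C1 + 2*sin(2*a)/3


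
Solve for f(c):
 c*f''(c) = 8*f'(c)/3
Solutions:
 f(c) = C1 + C2*c^(11/3)


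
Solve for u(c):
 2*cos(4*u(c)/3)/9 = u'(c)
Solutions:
 -2*c/9 - 3*log(sin(4*u(c)/3) - 1)/8 + 3*log(sin(4*u(c)/3) + 1)/8 = C1


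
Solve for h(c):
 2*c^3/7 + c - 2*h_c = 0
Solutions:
 h(c) = C1 + c^4/28 + c^2/4


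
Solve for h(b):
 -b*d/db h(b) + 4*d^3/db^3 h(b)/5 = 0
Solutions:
 h(b) = C1 + Integral(C2*airyai(10^(1/3)*b/2) + C3*airybi(10^(1/3)*b/2), b)


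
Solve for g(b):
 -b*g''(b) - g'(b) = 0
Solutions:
 g(b) = C1 + C2*log(b)


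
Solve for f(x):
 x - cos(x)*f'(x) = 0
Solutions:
 f(x) = C1 + Integral(x/cos(x), x)


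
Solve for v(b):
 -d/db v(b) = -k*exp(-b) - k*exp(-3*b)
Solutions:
 v(b) = C1 - k*exp(-b) - k*exp(-3*b)/3


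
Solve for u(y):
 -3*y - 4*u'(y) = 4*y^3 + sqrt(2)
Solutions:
 u(y) = C1 - y^4/4 - 3*y^2/8 - sqrt(2)*y/4


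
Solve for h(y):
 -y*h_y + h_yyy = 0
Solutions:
 h(y) = C1 + Integral(C2*airyai(y) + C3*airybi(y), y)


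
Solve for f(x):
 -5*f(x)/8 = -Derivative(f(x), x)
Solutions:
 f(x) = C1*exp(5*x/8)


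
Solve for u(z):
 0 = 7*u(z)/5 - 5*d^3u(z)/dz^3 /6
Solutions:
 u(z) = C3*exp(210^(1/3)*z/5) + (C1*sin(3^(5/6)*70^(1/3)*z/10) + C2*cos(3^(5/6)*70^(1/3)*z/10))*exp(-210^(1/3)*z/10)


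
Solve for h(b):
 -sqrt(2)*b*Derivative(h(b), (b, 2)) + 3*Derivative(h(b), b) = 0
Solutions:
 h(b) = C1 + C2*b^(1 + 3*sqrt(2)/2)


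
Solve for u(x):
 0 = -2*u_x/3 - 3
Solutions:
 u(x) = C1 - 9*x/2


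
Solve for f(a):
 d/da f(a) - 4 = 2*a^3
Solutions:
 f(a) = C1 + a^4/2 + 4*a


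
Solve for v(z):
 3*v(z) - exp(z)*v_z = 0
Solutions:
 v(z) = C1*exp(-3*exp(-z))


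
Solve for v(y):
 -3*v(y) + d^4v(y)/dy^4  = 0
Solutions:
 v(y) = C1*exp(-3^(1/4)*y) + C2*exp(3^(1/4)*y) + C3*sin(3^(1/4)*y) + C4*cos(3^(1/4)*y)


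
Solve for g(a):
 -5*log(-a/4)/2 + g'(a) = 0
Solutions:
 g(a) = C1 + 5*a*log(-a)/2 + a*(-5*log(2) - 5/2)


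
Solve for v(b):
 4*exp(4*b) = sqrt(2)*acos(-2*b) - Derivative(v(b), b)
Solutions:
 v(b) = C1 + sqrt(2)*(b*acos(-2*b) + sqrt(1 - 4*b^2)/2) - exp(4*b)


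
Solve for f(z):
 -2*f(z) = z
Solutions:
 f(z) = -z/2


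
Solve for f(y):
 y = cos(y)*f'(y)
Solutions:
 f(y) = C1 + Integral(y/cos(y), y)


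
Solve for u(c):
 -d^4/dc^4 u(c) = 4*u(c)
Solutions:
 u(c) = (C1*sin(c) + C2*cos(c))*exp(-c) + (C3*sin(c) + C4*cos(c))*exp(c)


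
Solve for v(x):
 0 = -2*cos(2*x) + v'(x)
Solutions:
 v(x) = C1 + sin(2*x)


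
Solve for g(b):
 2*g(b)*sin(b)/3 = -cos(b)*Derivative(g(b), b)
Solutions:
 g(b) = C1*cos(b)^(2/3)


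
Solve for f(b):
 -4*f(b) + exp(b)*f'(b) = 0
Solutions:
 f(b) = C1*exp(-4*exp(-b))


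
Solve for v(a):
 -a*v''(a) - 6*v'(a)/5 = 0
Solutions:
 v(a) = C1 + C2/a^(1/5)


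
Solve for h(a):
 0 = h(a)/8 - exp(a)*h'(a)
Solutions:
 h(a) = C1*exp(-exp(-a)/8)


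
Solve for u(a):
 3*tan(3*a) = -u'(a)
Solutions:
 u(a) = C1 + log(cos(3*a))


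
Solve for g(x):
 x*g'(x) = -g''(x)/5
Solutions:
 g(x) = C1 + C2*erf(sqrt(10)*x/2)


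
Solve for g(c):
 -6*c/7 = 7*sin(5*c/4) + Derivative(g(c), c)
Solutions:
 g(c) = C1 - 3*c^2/7 + 28*cos(5*c/4)/5


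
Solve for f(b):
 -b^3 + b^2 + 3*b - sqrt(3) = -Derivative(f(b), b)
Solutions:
 f(b) = C1 + b^4/4 - b^3/3 - 3*b^2/2 + sqrt(3)*b


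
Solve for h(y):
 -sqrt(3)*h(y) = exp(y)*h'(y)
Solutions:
 h(y) = C1*exp(sqrt(3)*exp(-y))


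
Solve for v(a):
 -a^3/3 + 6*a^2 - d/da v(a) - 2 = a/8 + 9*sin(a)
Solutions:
 v(a) = C1 - a^4/12 + 2*a^3 - a^2/16 - 2*a + 9*cos(a)


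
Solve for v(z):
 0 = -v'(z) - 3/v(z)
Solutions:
 v(z) = -sqrt(C1 - 6*z)
 v(z) = sqrt(C1 - 6*z)


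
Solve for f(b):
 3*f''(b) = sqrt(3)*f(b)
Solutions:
 f(b) = C1*exp(-3^(3/4)*b/3) + C2*exp(3^(3/4)*b/3)


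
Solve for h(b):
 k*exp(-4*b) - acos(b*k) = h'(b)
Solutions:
 h(b) = C1 - Piecewise((b*acos(b*k) + k*exp(-4*b)/4 - sqrt(-b^2*k^2 + 1)/k, Ne(k, 0)), (pi*b/2, True))


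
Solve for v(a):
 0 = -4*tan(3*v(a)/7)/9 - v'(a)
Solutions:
 v(a) = -7*asin(C1*exp(-4*a/21))/3 + 7*pi/3
 v(a) = 7*asin(C1*exp(-4*a/21))/3


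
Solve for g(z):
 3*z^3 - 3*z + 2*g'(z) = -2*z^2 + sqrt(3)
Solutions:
 g(z) = C1 - 3*z^4/8 - z^3/3 + 3*z^2/4 + sqrt(3)*z/2


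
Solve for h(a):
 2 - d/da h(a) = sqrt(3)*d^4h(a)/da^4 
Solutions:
 h(a) = C1 + C4*exp(-3^(5/6)*a/3) + 2*a + (C2*sin(3^(1/3)*a/2) + C3*cos(3^(1/3)*a/2))*exp(3^(5/6)*a/6)


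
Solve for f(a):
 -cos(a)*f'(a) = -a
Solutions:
 f(a) = C1 + Integral(a/cos(a), a)


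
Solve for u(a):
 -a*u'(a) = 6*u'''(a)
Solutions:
 u(a) = C1 + Integral(C2*airyai(-6^(2/3)*a/6) + C3*airybi(-6^(2/3)*a/6), a)


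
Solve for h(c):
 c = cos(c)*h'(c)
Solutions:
 h(c) = C1 + Integral(c/cos(c), c)


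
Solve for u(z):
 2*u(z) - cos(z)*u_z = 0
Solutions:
 u(z) = C1*(sin(z) + 1)/(sin(z) - 1)


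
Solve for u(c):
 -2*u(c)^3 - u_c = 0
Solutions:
 u(c) = -sqrt(2)*sqrt(-1/(C1 - 2*c))/2
 u(c) = sqrt(2)*sqrt(-1/(C1 - 2*c))/2


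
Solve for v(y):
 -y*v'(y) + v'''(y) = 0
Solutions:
 v(y) = C1 + Integral(C2*airyai(y) + C3*airybi(y), y)


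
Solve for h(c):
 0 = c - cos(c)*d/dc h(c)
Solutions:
 h(c) = C1 + Integral(c/cos(c), c)


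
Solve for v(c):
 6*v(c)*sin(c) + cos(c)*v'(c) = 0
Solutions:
 v(c) = C1*cos(c)^6


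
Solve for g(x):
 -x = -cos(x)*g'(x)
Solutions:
 g(x) = C1 + Integral(x/cos(x), x)


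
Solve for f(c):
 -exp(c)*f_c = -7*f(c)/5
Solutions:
 f(c) = C1*exp(-7*exp(-c)/5)


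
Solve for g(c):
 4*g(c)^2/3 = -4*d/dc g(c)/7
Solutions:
 g(c) = 3/(C1 + 7*c)


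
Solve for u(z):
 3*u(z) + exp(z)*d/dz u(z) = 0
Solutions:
 u(z) = C1*exp(3*exp(-z))


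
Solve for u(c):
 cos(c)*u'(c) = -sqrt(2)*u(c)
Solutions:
 u(c) = C1*(sin(c) - 1)^(sqrt(2)/2)/(sin(c) + 1)^(sqrt(2)/2)


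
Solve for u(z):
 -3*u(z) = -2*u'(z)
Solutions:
 u(z) = C1*exp(3*z/2)


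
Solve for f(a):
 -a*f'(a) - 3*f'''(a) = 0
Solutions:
 f(a) = C1 + Integral(C2*airyai(-3^(2/3)*a/3) + C3*airybi(-3^(2/3)*a/3), a)


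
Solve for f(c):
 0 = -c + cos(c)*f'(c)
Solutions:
 f(c) = C1 + Integral(c/cos(c), c)


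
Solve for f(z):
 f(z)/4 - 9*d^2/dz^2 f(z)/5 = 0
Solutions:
 f(z) = C1*exp(-sqrt(5)*z/6) + C2*exp(sqrt(5)*z/6)


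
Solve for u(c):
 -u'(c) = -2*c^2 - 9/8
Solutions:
 u(c) = C1 + 2*c^3/3 + 9*c/8


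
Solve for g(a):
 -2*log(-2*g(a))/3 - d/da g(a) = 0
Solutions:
 3*Integral(1/(log(-_y) + log(2)), (_y, g(a)))/2 = C1 - a


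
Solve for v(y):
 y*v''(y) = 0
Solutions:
 v(y) = C1 + C2*y


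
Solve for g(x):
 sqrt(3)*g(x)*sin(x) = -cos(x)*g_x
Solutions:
 g(x) = C1*cos(x)^(sqrt(3))


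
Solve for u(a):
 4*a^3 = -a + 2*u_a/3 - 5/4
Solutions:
 u(a) = C1 + 3*a^4/2 + 3*a^2/4 + 15*a/8


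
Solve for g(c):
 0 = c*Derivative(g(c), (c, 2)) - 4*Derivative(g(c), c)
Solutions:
 g(c) = C1 + C2*c^5


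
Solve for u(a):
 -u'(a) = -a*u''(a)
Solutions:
 u(a) = C1 + C2*a^2


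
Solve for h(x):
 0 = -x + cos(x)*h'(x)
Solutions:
 h(x) = C1 + Integral(x/cos(x), x)


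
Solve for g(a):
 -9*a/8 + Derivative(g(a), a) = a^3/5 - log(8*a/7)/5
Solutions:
 g(a) = C1 + a^4/20 + 9*a^2/16 - a*log(a)/5 - 3*a*log(2)/5 + a/5 + a*log(7)/5
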